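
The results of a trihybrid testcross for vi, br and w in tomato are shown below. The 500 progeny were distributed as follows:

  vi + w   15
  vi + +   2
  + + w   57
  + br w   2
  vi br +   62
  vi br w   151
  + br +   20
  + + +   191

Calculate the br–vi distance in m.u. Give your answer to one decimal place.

7.8 m.u.

The two most frequent reciprocal classes, + + + and vi br w, are the parental types, so the F1 was + + + / vi br w.
The two rarest classes, vi + + and + br w, are the double crossovers. Comparing them with the parentals, only the vi allele has switched, so vi is the middle locus and the order is w – vi – br.
Crossovers in the vi–br interval produce the single-crossover classes + br + and vi + w (20 + 15 = 35) plus the double crossovers (4).
RF(vi–br) = (35 + 4) / 500 = 39/500 = 0.0780 → 7.8 m.u.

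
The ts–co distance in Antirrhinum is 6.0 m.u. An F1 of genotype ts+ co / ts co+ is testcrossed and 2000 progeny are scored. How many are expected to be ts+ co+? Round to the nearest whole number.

A map distance of 6.0 m.u. corresponds to a recombination frequency of 0.060.
The F1 is ts+ co / ts co+, so ts+ co+ is a recombinant gamete class with expected frequency r/2 = 0.060/2 = 0.0300.
Expected number = 0.0300 × 2000 = 60.00 ≈ 60.

60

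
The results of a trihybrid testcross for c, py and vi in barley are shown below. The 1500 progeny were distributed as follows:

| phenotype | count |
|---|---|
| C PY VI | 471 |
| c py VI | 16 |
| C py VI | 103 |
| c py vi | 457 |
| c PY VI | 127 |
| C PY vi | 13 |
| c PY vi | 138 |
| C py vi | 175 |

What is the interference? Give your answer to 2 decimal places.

The two most frequent reciprocal classes, c py vi and C PY VI, are the parental types, so the F1 was c py vi / C PY VI.
The two rarest classes, c py VI and C PY vi, are the double crossovers. Comparing them with the parentals, only the vi allele has switched, so vi is the middle locus and the order is py – vi – c.
py–vi: (241 + 29)/1500 = 0.1800; vi–c: (302 + 29)/1500 = 0.2207.
Expected DCO frequency = 0.1800 × 0.2207 ≈ 0.03973; observed = 29/1500 ≈ 0.01933.
Coefficient of coincidence = 0.01933/0.03973 ≈ 0.49; interference = 1 − 0.49 = 0.51.

0.51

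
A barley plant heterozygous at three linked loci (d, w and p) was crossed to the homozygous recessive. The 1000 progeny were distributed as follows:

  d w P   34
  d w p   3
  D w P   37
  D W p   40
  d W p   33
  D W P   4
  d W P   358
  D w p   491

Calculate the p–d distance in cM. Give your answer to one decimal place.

7.7 cM

The two most frequent reciprocal classes, D w p and d W P, are the parental types, so the F1 was D w p / d W P.
The two rarest classes, d w p and D W P, are the double crossovers. Comparing them with the parentals, only the d allele has switched, so d is the middle locus and the order is w – d – p.
Crossovers in the d–p interval produce the single-crossover classes D w P and d W p (37 + 33 = 70) plus the double crossovers (7).
RF(d–p) = (70 + 7) / 1000 = 77/1000 = 0.0770 → 7.7 cM.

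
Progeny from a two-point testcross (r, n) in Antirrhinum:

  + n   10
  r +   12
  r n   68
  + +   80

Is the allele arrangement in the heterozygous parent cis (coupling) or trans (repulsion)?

cis

The two most frequent classes are + + (80) and r n (68); these are the parental (non-recombinant) types.
So the F1 carried + + on one chromosome and r n on the other — the recessive alleles are on the same chromosome (cis / coupling).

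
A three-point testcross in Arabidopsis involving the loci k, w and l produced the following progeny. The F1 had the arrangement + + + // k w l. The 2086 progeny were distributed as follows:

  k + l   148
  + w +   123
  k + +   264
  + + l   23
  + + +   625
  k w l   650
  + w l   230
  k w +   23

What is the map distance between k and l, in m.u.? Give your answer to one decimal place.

25.9 m.u.

The two rarest classes, + + l and k w +, are the double crossovers. Comparing them with the parentals, only the l allele has switched, so l is the middle locus and the order is k – l – w.
Crossovers in the k–l interval produce the single-crossover classes k + + and + w l (264 + 230 = 494) plus the double crossovers (46).
RF(k–l) = (494 + 46) / 2086 = 540/2086 = 0.2589 → 25.9 m.u.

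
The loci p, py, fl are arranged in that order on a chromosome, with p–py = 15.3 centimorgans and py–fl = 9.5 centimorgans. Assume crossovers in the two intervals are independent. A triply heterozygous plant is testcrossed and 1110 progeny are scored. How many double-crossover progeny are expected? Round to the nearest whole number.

Map distances give recombination frequencies of 0.153 and 0.095 for the two intervals.
With no interference, expected double-crossover frequency = 0.153 × 0.095 = 0.01453.
Expected number = 0.01453 × 1110 = 16.13 ≈ 16.

16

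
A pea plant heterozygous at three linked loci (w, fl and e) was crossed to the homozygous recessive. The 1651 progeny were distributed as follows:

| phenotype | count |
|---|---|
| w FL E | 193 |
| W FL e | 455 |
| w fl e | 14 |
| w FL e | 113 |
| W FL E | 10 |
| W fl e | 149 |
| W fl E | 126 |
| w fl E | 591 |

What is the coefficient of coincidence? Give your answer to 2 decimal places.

0.41

The two most frequent reciprocal classes, W FL e and w fl E, are the parental types, so the F1 was W FL e / w fl E.
The two rarest classes, W FL E and w fl e, are the double crossovers. Comparing them with the parentals, only the e allele has switched, so e is the middle locus and the order is w – e – fl.
w–e: (239 + 24)/1651 = 0.1593; e–fl: (342 + 24)/1651 = 0.2217.
Expected DCO frequency = 0.1593 × 0.2217 ≈ 0.03532; observed = 24/1651 ≈ 0.01454.
Coefficient of coincidence = 0.01454/0.03532 ≈ 0.41.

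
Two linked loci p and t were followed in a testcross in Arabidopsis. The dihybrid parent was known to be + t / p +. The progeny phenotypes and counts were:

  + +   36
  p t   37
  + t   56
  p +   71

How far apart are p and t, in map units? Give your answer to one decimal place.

36.5 map units

The recombinant classes are + + and p t: 36 + 37 = 73.
Recombination frequency = 73/200 = 0.3650 ≈ 36.5%, i.e. 36.5 map units.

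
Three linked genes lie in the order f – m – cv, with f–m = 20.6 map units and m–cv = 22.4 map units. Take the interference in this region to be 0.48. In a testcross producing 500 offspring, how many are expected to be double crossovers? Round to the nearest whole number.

Map distances give recombination frequencies of 0.206 and 0.224 for the two intervals.
With interference 0.48 (so coincidence = 0.52), expected double-crossover frequency = 0.206 × 0.224 × 0.52 = 0.02399.
Expected number = 0.02399 × 500 = 12.00 ≈ 12.

12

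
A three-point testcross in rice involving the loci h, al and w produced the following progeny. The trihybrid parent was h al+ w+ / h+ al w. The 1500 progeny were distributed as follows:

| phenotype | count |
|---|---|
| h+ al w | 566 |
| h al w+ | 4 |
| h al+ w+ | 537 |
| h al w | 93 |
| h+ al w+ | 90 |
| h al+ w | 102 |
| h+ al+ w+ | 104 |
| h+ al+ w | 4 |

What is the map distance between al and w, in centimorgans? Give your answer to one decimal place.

13.3 centimorgans

The two rarest classes, h al w+ and h+ al+ w, are the double crossovers. Comparing them with the parentals, only the al allele has switched, so al is the middle locus and the order is h – al – w.
Crossovers in the al–w interval produce the single-crossover classes h al+ w and h+ al w+ (102 + 90 = 192) plus the double crossovers (8).
RF(al–w) = (192 + 8) / 1500 = 200/1500 = 0.1333 → 13.3 centimorgans.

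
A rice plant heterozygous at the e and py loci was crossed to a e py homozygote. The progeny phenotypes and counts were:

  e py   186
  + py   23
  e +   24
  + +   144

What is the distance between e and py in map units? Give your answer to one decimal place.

12.5 map units

The two most frequent classes, + + (144) and e py (186), are the parental types, so the F1 was + + / e py.
The recombinant classes are + py and e +: 23 + 24 = 47.
Recombination frequency = 47/377 = 0.1247 ≈ 12.5%, i.e. 12.5 map units.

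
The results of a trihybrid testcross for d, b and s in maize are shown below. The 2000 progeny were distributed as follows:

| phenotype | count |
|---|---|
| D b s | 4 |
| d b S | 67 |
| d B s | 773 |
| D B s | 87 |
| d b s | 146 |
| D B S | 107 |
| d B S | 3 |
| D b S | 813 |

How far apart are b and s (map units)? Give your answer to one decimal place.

13.0 map units

The two most frequent reciprocal classes, d B s and D b S, are the parental types, so the F1 was d B s / D b S.
The two rarest classes, d B S and D b s, are the double crossovers. Comparing them with the parentals, only the s allele has switched, so s is the middle locus and the order is d – s – b.
Crossovers in the s–b interval produce the single-crossover classes d b s and D B S (146 + 107 = 253) plus the double crossovers (7).
RF(s–b) = (253 + 7) / 2000 = 260/2000 = 0.1300 → 13.0 map units.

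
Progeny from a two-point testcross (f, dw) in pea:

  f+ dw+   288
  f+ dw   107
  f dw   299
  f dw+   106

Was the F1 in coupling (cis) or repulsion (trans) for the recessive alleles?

cis

The two most frequent classes are f+ dw+ (288) and f dw (299); these are the parental (non-recombinant) types.
So the F1 carried f+ dw+ on one chromosome and f dw on the other — the recessive alleles are on the same chromosome (cis / coupling).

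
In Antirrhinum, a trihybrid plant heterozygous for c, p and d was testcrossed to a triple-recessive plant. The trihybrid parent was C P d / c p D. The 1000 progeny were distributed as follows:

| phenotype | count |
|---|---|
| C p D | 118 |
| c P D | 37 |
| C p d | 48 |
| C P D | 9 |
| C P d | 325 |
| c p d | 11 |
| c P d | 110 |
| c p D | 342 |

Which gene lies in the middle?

d

The two rarest classes, C P D and c p d, are the double crossovers. Comparing them with the parentals, only the d allele has switched, so d is the middle locus and the order is p – d – c.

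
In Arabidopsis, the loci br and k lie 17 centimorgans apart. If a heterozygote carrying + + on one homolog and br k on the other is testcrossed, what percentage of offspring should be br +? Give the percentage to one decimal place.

A map distance of 17 centimorgans corresponds to a recombination frequency of 0.170.
The F1 is + + / br k, so br + is a recombinant gamete class with expected frequency r/2 = 0.170/2 = 0.0850.
That is 0.0850 = 8.5% of the progeny.

8.5%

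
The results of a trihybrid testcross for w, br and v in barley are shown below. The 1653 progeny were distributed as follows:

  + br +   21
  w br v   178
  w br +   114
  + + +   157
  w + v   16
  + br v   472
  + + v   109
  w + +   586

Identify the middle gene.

v

The two most frequent reciprocal classes, w + + and + br v, are the parental types, so the F1 was w + + / + br v.
The two rarest classes, w + v and + br +, are the double crossovers. Comparing them with the parentals, only the v allele has switched, so v is the middle locus and the order is w – v – br.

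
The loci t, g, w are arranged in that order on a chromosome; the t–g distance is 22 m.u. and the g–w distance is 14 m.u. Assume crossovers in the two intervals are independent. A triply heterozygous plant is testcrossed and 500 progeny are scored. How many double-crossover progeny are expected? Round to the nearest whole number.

Map distances give recombination frequencies of 0.220 and 0.140 for the two intervals.
With no interference, expected double-crossover frequency = 0.220 × 0.140 = 0.03080.
Expected number = 0.03080 × 500 = 15.40 ≈ 15.

15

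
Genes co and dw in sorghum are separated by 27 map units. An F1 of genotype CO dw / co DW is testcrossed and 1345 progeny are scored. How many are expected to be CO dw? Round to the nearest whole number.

491

A map distance of 27 map units corresponds to a recombination frequency of 0.270.
The F1 is CO dw / co DW, so CO dw is a parental gamete class with expected frequency (1 − r)/2 = 0.730/2 = 0.3650.
Expected number = 0.3650 × 1345 = 490.93 ≈ 491.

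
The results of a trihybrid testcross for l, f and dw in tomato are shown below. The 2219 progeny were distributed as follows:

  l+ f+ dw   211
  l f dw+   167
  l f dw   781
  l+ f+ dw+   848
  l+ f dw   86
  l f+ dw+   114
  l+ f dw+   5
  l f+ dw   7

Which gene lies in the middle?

f

The two most frequent reciprocal classes, l f dw and l+ f+ dw+, are the parental types, so the F1 was l f dw / l+ f+ dw+.
The two rarest classes, l f+ dw and l+ f dw+, are the double crossovers. Comparing them with the parentals, only the f allele has switched, so f is the middle locus and the order is l – f – dw.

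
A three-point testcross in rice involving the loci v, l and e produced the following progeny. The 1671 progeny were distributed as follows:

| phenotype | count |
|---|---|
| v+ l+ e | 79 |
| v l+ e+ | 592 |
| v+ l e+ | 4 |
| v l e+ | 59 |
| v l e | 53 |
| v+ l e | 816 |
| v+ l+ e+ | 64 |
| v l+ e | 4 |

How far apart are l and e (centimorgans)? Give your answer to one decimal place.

The two most frequent reciprocal classes, v+ l e and v l+ e+, are the parental types, so the F1 was v+ l e / v l+ e+.
The two rarest classes, v+ l e+ and v l+ e, are the double crossovers. Comparing them with the parentals, only the e allele has switched, so e is the middle locus and the order is v – e – l.
Crossovers in the e–l interval produce the single-crossover classes v+ l+ e and v l e+ (79 + 59 = 138) plus the double crossovers (8).
RF(e–l) = (138 + 8) / 1671 = 146/1671 = 0.0874 → 8.7 centimorgans.

8.7 centimorgans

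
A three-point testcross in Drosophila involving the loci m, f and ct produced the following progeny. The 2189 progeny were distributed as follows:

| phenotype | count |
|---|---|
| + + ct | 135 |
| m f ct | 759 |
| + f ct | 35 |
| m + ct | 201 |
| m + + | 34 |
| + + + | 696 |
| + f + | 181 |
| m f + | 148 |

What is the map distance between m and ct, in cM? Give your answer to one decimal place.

The two most frequent reciprocal classes, + + + and m f ct, are the parental types, so the F1 was + + + / m f ct.
The two rarest classes, m + + and + f ct, are the double crossovers. Comparing them with the parentals, only the m allele has switched, so m is the middle locus and the order is f – m – ct.
Crossovers in the m–ct interval produce the single-crossover classes + + ct and m f + (135 + 148 = 283) plus the double crossovers (69).
RF(m–ct) = (283 + 69) / 2189 = 352/2189 = 0.1608 → 16.1 cM.

16.1 cM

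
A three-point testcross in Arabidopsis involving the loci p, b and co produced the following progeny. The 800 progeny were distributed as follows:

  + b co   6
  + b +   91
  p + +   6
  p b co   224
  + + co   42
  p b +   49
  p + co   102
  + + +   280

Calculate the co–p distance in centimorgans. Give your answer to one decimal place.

The two most frequent reciprocal classes, p b co and + + +, are the parental types, so the F1 was p b co / + + +.
The two rarest classes, + b co and p + +, are the double crossovers. Comparing them with the parentals, only the p allele has switched, so p is the middle locus and the order is co – p – b.
Crossovers in the co–p interval produce the single-crossover classes p b + and + + co (49 + 42 = 91) plus the double crossovers (12).
RF(co–p) = (91 + 12) / 800 = 103/800 = 0.1288 → 12.9 centimorgans.

12.9 centimorgans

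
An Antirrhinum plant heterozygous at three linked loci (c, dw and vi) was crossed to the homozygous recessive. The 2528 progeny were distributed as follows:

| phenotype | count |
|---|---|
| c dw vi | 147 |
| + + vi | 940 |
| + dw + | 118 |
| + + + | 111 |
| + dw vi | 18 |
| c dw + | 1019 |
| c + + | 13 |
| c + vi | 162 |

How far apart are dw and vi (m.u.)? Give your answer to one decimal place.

The two most frequent reciprocal classes, + + vi and c dw +, are the parental types, so the F1 was + + vi / c dw +.
The two rarest classes, + dw vi and c + +, are the double crossovers. Comparing them with the parentals, only the dw allele has switched, so dw is the middle locus and the order is vi – dw – c.
Crossovers in the vi–dw interval produce the single-crossover classes + + + and c dw vi (111 + 147 = 258) plus the double crossovers (31).
RF(vi–dw) = (258 + 31) / 2528 = 289/2528 = 0.1143 → 11.4 m.u.

11.4 m.u.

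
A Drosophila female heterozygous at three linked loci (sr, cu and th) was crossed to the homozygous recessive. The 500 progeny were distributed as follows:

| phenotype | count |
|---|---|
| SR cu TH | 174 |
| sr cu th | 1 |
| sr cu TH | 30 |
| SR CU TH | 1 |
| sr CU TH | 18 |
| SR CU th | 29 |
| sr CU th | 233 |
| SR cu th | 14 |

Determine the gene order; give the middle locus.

cu

The two most frequent reciprocal classes, sr CU th and SR cu TH, are the parental types, so the F1 was sr CU th / SR cu TH.
The two rarest classes, sr cu th and SR CU TH, are the double crossovers. Comparing them with the parentals, only the cu allele has switched, so cu is the middle locus and the order is sr – cu – th.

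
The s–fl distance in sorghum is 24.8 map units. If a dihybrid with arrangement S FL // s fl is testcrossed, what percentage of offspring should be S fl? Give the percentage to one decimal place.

A map distance of 24.8 map units corresponds to a recombination frequency of 0.248.
The F1 is S FL / s fl, so S fl is a recombinant gamete class with expected frequency r/2 = 0.248/2 = 0.1240.
That is 0.1240 = 12.4% of the progeny.

12.4%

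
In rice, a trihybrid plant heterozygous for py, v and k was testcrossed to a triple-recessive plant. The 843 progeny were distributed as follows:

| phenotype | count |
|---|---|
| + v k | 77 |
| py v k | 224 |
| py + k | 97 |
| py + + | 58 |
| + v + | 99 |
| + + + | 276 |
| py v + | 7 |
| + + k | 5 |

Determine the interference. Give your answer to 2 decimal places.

0.67

The two most frequent reciprocal classes, py v k and + + +, are the parental types, so the F1 was py v k / + + +.
The two rarest classes, py v + and + + k, are the double crossovers. Comparing them with the parentals, only the k allele has switched, so k is the middle locus and the order is v – k – py.
v–k: (196 + 12)/843 = 0.2467; k–py: (135 + 12)/843 = 0.1744.
Expected DCO frequency = 0.2467 × 0.1744 ≈ 0.04302; observed = 12/843 ≈ 0.01423.
Coefficient of coincidence = 0.01423/0.04302 ≈ 0.33; interference = 1 − 0.33 = 0.67.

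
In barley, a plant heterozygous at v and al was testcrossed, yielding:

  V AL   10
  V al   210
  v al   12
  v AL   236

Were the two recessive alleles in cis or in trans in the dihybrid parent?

trans

The two most frequent classes are V al (210) and v AL (236); these are the parental (non-recombinant) types.
So the F1 carried V al on one chromosome and v AL on the other — the recessive alleles are on opposite chromosomes (trans / repulsion).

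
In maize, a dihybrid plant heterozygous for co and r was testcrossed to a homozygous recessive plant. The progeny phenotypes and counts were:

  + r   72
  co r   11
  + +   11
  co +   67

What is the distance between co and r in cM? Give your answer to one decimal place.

13.7 cM

The two most frequent classes, + r (72) and co + (67), are the parental types, so the F1 was + r / co +.
The recombinant classes are + + and co r: 11 + 11 = 22.
Recombination frequency = 22/161 = 0.1366 ≈ 13.7%, i.e. 13.7 cM.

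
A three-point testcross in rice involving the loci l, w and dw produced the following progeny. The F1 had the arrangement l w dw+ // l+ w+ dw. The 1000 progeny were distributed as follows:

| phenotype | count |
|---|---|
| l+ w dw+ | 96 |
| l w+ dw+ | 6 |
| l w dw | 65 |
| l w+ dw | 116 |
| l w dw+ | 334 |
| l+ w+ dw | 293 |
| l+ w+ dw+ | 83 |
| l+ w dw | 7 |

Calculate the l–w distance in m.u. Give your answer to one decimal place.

22.5 m.u.

The two rarest classes, l w+ dw+ and l+ w dw, are the double crossovers. Comparing them with the parentals, only the w allele has switched, so w is the middle locus and the order is l – w – dw.
Crossovers in the l–w interval produce the single-crossover classes l+ w dw+ and l w+ dw (96 + 116 = 212) plus the double crossovers (13).
RF(l–w) = (212 + 13) / 1000 = 225/1000 = 0.2250 → 22.5 m.u.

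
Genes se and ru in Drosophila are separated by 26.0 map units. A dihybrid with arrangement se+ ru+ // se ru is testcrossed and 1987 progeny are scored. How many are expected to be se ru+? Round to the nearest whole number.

258

A map distance of 26.0 map units corresponds to a recombination frequency of 0.260.
The F1 is se+ ru+ / se ru, so se ru+ is a recombinant gamete class with expected frequency r/2 = 0.260/2 = 0.1300.
Expected number = 0.1300 × 1987 = 258.31 ≈ 258.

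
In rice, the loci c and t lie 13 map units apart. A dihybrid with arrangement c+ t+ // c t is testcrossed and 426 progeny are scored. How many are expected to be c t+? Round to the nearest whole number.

A map distance of 13 map units corresponds to a recombination frequency of 0.130.
The F1 is c+ t+ / c t, so c t+ is a recombinant gamete class with expected frequency r/2 = 0.130/2 = 0.0650.
Expected number = 0.0650 × 426 = 27.69 ≈ 28.

28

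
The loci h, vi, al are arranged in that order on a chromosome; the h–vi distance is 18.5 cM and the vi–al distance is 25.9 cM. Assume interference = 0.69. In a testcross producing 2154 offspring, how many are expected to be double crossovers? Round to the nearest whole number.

32

Map distances give recombination frequencies of 0.185 and 0.259 for the two intervals.
With interference 0.69 (so coincidence = 0.31), expected double-crossover frequency = 0.185 × 0.259 × 0.31 = 0.01485.
Expected number = 0.01485 × 2154 = 31.99 ≈ 32.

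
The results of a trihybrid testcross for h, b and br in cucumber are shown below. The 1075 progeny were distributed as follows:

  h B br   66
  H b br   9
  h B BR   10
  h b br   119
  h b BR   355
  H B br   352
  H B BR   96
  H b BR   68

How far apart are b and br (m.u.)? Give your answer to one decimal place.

21.8 m.u.

The two most frequent reciprocal classes, h b BR and H B br, are the parental types, so the F1 was h b BR / H B br.
The two rarest classes, h B BR and H b br, are the double crossovers. Comparing them with the parentals, only the b allele has switched, so b is the middle locus and the order is h – b – br.
Crossovers in the b–br interval produce the single-crossover classes h b br and H B BR (119 + 96 = 215) plus the double crossovers (19).
RF(b–br) = (215 + 19) / 1075 = 234/1075 = 0.2177 → 21.8 m.u.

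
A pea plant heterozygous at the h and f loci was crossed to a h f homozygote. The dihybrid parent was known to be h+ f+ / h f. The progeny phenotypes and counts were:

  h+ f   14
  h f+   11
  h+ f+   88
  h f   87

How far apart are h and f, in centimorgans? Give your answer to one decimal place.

The recombinant classes are h+ f and h f+: 14 + 11 = 25.
Recombination frequency = 25/200 = 0.1250 ≈ 12.5%, i.e. 12.5 centimorgans.

12.5 centimorgans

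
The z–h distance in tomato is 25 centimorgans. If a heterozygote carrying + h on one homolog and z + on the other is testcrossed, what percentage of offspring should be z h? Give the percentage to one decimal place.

12.5%

A map distance of 25 centimorgans corresponds to a recombination frequency of 0.250.
The F1 is + h / z +, so z h is a recombinant gamete class with expected frequency r/2 = 0.250/2 = 0.1250.
That is 0.1250 = 12.5% of the progeny.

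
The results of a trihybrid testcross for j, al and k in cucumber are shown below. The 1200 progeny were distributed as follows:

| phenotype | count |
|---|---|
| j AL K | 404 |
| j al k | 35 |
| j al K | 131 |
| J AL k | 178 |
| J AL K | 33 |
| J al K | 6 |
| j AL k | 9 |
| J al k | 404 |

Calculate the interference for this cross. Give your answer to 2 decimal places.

0.33

The two most frequent reciprocal classes, J al k and j AL K, are the parental types, so the F1 was J al k / j AL K.
The two rarest classes, J al K and j AL k, are the double crossovers. Comparing them with the parentals, only the k allele has switched, so k is the middle locus and the order is al – k – j.
al–k: (309 + 15)/1200 = 0.2700; k–j: (68 + 15)/1200 = 0.0692.
Expected DCO frequency = 0.2700 × 0.0692 ≈ 0.01868; observed = 15/1200 ≈ 0.01250.
Coefficient of coincidence = 0.01250/0.01868 ≈ 0.67; interference = 1 − 0.67 = 0.33.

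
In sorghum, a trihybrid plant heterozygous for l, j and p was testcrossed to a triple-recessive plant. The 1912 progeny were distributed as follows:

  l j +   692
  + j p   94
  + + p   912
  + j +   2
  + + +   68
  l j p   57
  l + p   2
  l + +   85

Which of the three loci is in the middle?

l

The two most frequent reciprocal classes, l j + and + + p, are the parental types, so the F1 was l j + / + + p.
The two rarest classes, + j + and l + p, are the double crossovers. Comparing them with the parentals, only the l allele has switched, so l is the middle locus and the order is j – l – p.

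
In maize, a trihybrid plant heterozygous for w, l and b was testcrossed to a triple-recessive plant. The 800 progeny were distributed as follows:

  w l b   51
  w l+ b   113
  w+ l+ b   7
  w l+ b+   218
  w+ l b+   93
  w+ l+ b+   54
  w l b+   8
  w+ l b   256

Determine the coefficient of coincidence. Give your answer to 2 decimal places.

The two most frequent reciprocal classes, w+ l b and w l+ b+, are the parental types, so the F1 was w+ l b / w l+ b+.
The two rarest classes, w+ l+ b and w l b+, are the double crossovers. Comparing them with the parentals, only the l allele has switched, so l is the middle locus and the order is b – l – w.
b–l: (206 + 15)/800 = 0.2762; l–w: (105 + 15)/800 = 0.1500.
Expected DCO frequency = 0.2762 × 0.1500 ≈ 0.04143; observed = 15/800 ≈ 0.01875.
Coefficient of coincidence = 0.01875/0.04143 ≈ 0.45.

0.45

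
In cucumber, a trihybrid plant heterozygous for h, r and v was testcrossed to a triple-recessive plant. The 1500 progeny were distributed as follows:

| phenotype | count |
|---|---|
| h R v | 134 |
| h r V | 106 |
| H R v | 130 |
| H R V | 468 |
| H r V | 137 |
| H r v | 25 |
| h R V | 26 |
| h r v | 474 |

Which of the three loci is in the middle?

The two most frequent reciprocal classes, H R V and h r v, are the parental types, so the F1 was H R V / h r v.
The two rarest classes, h R V and H r v, are the double crossovers. Comparing them with the parentals, only the h allele has switched, so h is the middle locus and the order is r – h – v.

h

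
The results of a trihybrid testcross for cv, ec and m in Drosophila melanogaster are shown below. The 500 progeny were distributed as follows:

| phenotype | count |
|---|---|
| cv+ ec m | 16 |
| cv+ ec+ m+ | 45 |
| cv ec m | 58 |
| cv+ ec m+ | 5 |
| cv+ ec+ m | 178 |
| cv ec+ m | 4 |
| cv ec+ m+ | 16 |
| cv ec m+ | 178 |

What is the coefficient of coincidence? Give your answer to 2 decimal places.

The two most frequent reciprocal classes, cv ec m+ and cv+ ec+ m, are the parental types, so the F1 was cv ec m+ / cv+ ec+ m.
The two rarest classes, cv+ ec m+ and cv ec+ m, are the double crossovers. Comparing them with the parentals, only the cv allele has switched, so cv is the middle locus and the order is ec – cv – m.
ec–cv: (32 + 9)/500 = 0.0820; cv–m: (103 + 9)/500 = 0.2240.
Expected DCO frequency = 0.0820 × 0.2240 ≈ 0.01837; observed = 9/500 ≈ 0.01800.
Coefficient of coincidence = 0.01800/0.01837 ≈ 0.98.

0.98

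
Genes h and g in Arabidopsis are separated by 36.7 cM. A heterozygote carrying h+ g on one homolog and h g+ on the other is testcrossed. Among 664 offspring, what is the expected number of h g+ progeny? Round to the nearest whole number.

210

A map distance of 36.7 cM corresponds to a recombination frequency of 0.367.
The F1 is h+ g / h g+, so h g+ is a parental gamete class with expected frequency (1 − r)/2 = 0.633/2 = 0.3165.
Expected number = 0.3165 × 664 = 210.16 ≈ 210.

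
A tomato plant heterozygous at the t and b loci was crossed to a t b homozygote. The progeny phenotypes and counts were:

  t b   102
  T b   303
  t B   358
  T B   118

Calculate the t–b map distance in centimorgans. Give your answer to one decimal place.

The two most frequent classes, T b (303) and t B (358), are the parental types, so the F1 was T b / t B.
The recombinant classes are T B and t b: 118 + 102 = 220.
Recombination frequency = 220/881 = 0.2497 ≈ 25.0%, i.e. 25.0 centimorgans.

25.0 centimorgans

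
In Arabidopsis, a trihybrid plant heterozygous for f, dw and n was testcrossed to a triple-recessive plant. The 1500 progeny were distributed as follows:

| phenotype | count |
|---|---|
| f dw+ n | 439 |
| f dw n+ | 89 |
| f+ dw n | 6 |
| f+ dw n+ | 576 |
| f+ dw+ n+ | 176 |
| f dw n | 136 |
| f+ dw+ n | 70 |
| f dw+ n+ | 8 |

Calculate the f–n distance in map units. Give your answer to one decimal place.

The two most frequent reciprocal classes, f dw+ n and f+ dw n+, are the parental types, so the F1 was f dw+ n / f+ dw n+.
The two rarest classes, f dw+ n+ and f+ dw n, are the double crossovers. Comparing them with the parentals, only the n allele has switched, so n is the middle locus and the order is dw – n – f.
Crossovers in the n–f interval produce the single-crossover classes f+ dw+ n and f dw n+ (70 + 89 = 159) plus the double crossovers (14).
RF(n–f) = (159 + 14) / 1500 = 173/1500 = 0.1153 → 11.5 map units.

11.5 map units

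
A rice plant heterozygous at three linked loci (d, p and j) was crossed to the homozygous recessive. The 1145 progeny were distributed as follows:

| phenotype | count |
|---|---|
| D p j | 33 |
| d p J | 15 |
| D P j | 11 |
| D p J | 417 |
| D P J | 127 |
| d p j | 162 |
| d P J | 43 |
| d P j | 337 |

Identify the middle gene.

The two most frequent reciprocal classes, D p J and d P j, are the parental types, so the F1 was D p J / d P j.
The two rarest classes, d p J and D P j, are the double crossovers. Comparing them with the parentals, only the d allele has switched, so d is the middle locus and the order is j – d – p.

d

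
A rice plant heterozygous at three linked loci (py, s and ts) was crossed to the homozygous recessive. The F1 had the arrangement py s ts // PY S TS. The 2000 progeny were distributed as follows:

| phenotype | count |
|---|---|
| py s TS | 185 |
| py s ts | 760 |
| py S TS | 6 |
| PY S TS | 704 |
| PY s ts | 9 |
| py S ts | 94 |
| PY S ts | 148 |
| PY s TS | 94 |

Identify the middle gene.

py

The two rarest classes, PY s ts and py S TS, are the double crossovers. Comparing them with the parentals, only the py allele has switched, so py is the middle locus and the order is s – py – ts.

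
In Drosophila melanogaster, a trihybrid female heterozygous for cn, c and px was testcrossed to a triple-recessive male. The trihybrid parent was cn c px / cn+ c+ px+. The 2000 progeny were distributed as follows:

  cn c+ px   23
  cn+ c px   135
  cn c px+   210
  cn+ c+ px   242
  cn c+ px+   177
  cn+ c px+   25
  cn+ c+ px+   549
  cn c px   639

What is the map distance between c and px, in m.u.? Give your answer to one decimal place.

The two rarest classes, cn c+ px and cn+ c px+, are the double crossovers. Comparing them with the parentals, only the c allele has switched, so c is the middle locus and the order is cn – c – px.
Crossovers in the c–px interval produce the single-crossover classes cn c px+ and cn+ c+ px (210 + 242 = 452) plus the double crossovers (48).
RF(c–px) = (452 + 48) / 2000 = 500/2000 = 0.2500 → 25.0 m.u.

25.0 m.u.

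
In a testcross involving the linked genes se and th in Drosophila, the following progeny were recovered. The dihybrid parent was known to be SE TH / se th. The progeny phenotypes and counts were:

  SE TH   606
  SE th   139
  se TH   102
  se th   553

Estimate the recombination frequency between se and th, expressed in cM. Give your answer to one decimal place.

The recombinant classes are SE th and se TH: 139 + 102 = 241.
Recombination frequency = 241/1400 = 0.1721 ≈ 17.2%, i.e. 17.2 cM.

17.2 cM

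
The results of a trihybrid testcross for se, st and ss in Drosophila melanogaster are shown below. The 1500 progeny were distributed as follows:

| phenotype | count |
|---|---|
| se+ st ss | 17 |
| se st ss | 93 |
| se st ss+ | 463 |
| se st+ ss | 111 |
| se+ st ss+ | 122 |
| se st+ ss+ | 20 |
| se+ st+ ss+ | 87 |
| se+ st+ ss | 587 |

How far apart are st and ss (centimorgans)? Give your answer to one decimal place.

The two most frequent reciprocal classes, se+ st+ ss and se st ss+, are the parental types, so the F1 was se+ st+ ss / se st ss+.
The two rarest classes, se+ st ss and se st+ ss+, are the double crossovers. Comparing them with the parentals, only the st allele has switched, so st is the middle locus and the order is se – st – ss.
Crossovers in the st–ss interval produce the single-crossover classes se+ st+ ss+ and se st ss (87 + 93 = 180) plus the double crossovers (37).
RF(st–ss) = (180 + 37) / 1500 = 217/1500 = 0.1447 → 14.5 centimorgans.

14.5 centimorgans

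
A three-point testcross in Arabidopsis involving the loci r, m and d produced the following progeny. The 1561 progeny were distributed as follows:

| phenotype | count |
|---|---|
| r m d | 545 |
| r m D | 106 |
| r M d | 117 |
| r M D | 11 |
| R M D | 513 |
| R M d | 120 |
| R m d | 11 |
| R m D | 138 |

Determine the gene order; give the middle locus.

The two most frequent reciprocal classes, R M D and r m d, are the parental types, so the F1 was R M D / r m d.
The two rarest classes, r M D and R m d, are the double crossovers. Comparing them with the parentals, only the r allele has switched, so r is the middle locus and the order is m – r – d.

r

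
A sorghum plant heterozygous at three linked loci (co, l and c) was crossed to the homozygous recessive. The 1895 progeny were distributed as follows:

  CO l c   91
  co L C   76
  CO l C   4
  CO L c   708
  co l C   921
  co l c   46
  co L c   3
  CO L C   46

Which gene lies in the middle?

The two most frequent reciprocal classes, CO L c and co l C, are the parental types, so the F1 was CO L c / co l C.
The two rarest classes, co L c and CO l C, are the double crossovers. Comparing them with the parentals, only the co allele has switched, so co is the middle locus and the order is l – co – c.

co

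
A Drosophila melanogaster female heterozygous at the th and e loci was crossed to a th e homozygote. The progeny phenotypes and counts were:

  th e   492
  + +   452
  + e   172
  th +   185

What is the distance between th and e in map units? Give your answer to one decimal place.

The two most frequent classes, + + (452) and th e (492), are the parental types, so the F1 was + + / th e.
The recombinant classes are + e and th +: 172 + 185 = 357.
Recombination frequency = 357/1301 = 0.2744 ≈ 27.4%, i.e. 27.4 map units.

27.4 map units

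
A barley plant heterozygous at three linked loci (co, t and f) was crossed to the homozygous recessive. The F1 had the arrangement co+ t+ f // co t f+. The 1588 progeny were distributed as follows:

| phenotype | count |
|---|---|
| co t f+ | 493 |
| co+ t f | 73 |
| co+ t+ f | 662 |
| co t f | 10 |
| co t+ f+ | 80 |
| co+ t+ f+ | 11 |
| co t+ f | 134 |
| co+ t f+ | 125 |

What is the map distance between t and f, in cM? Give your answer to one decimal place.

11.0 cM

The two rarest classes, co+ t+ f+ and co t f, are the double crossovers. Comparing them with the parentals, only the f allele has switched, so f is the middle locus and the order is co – f – t.
Crossovers in the f–t interval produce the single-crossover classes co+ t f and co t+ f+ (73 + 80 = 153) plus the double crossovers (21).
RF(f–t) = (153 + 21) / 1588 = 174/1588 = 0.1096 → 11.0 cM.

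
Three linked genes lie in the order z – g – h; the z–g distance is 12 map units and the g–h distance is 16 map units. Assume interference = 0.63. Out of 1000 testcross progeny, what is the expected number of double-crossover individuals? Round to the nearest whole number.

Map distances give recombination frequencies of 0.120 and 0.160 for the two intervals.
With interference 0.63 (so coincidence = 0.37), expected double-crossover frequency = 0.120 × 0.160 × 0.37 = 0.00710.
Expected number = 0.00710 × 1000 = 7.10 ≈ 7.

7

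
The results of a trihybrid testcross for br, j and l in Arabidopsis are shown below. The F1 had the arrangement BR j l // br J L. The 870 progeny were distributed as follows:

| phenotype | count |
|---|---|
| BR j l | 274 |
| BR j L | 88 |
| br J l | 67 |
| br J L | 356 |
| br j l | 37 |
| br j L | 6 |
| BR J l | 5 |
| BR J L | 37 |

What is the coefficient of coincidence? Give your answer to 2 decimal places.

The two rarest classes, BR J l and br j L, are the double crossovers. Comparing them with the parentals, only the j allele has switched, so j is the middle locus and the order is l – j – br.
l–j: (155 + 11)/870 = 0.1908; j–br: (74 + 11)/870 = 0.0977.
Expected DCO frequency = 0.1908 × 0.0977 ≈ 0.01864; observed = 11/870 ≈ 0.01264.
Coefficient of coincidence = 0.01264/0.01864 ≈ 0.68.

0.68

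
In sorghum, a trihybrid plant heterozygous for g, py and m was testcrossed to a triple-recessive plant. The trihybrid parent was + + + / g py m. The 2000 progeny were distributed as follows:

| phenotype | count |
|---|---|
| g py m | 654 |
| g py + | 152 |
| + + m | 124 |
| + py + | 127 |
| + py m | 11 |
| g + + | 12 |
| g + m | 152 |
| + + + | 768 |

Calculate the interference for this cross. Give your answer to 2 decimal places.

The two rarest classes, g + + and + py m, are the double crossovers. Comparing them with the parentals, only the g allele has switched, so g is the middle locus and the order is m – g – py.
m–g: (276 + 23)/2000 = 0.1495; g–py: (279 + 23)/2000 = 0.1510.
Expected DCO frequency = 0.1495 × 0.1510 ≈ 0.02257; observed = 23/2000 ≈ 0.01150.
Coefficient of coincidence = 0.01150/0.02257 ≈ 0.51; interference = 1 − 0.51 = 0.49.

0.49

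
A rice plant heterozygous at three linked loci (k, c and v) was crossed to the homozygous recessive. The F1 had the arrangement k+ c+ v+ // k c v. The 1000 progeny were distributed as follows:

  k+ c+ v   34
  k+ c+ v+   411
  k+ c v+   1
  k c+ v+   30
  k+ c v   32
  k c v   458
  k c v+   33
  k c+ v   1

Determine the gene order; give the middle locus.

The two rarest classes, k+ c v+ and k c+ v, are the double crossovers. Comparing them with the parentals, only the c allele has switched, so c is the middle locus and the order is v – c – k.

c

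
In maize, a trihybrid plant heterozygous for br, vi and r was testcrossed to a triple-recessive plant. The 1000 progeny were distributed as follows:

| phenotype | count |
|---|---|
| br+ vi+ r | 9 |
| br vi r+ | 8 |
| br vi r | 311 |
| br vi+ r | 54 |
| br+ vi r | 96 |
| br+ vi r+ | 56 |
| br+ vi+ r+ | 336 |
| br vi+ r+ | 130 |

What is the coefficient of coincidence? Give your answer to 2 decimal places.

The two most frequent reciprocal classes, br vi r and br+ vi+ r+, are the parental types, so the F1 was br vi r / br+ vi+ r+.
The two rarest classes, br vi r+ and br+ vi+ r, are the double crossovers. Comparing them with the parentals, only the r allele has switched, so r is the middle locus and the order is vi – r – br.
vi–r: (110 + 17)/1000 = 0.1270; r–br: (226 + 17)/1000 = 0.2430.
Expected DCO frequency = 0.1270 × 0.2430 ≈ 0.03086; observed = 17/1000 ≈ 0.01700.
Coefficient of coincidence = 0.01700/0.03086 ≈ 0.55.

0.55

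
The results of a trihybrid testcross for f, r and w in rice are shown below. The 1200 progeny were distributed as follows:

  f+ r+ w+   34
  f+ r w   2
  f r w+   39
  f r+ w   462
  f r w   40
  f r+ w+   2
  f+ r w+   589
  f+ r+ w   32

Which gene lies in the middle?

The two most frequent reciprocal classes, f r+ w and f+ r w+, are the parental types, so the F1 was f r+ w / f+ r w+.
The two rarest classes, f r+ w+ and f+ r w, are the double crossovers. Comparing them with the parentals, only the w allele has switched, so w is the middle locus and the order is r – w – f.

w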